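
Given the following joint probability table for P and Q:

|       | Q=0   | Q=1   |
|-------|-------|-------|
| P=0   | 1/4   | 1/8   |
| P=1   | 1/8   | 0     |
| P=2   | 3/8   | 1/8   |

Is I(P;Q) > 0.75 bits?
Marginal P(P) (row sums):
  P(P=0) = 1/4 + 1/8 = 3/8
  P(P=1) = 1/8 + 0 = 1/8
  P(P=2) = 3/8 + 1/8 = 1/2
Marginal P(Q) (column sums):
  P(Q=0) = 1/4 + 1/8 + 3/8 = 3/4
  P(Q=1) = 1/8 + 0 + 1/8 = 1/4

H(P) = -[(3/8)·log₂(3/8) + (1/8)·log₂(1/8) + (1/2)·log₂(1/2)]
  = 0.5306 + 0.3750 + 0.5000
  = 1.4056 bits
H(Q) = -[(3/4)·log₂(3/4) + (1/4)·log₂(1/4)]
  = 0.3113 + 0.5000
  = 0.8113 bits
H(P,Q) = -[(1/4)·log₂(1/4) + (1/8)·log₂(1/8) + (1/8)·log₂(1/8) + (3/8)·log₂(3/8) + (1/8)·log₂(1/8)]
  = 0.5000 + 0.3750 + 0.3750 + 0.5306 + 0.3750
  = 2.1556 bits

I(P;Q) = H(P) + H(Q) - H(P,Q)
  = 1.4056 + 0.8113 - 2.1556
  = 0.0613 bits

No. I(P;Q) = 0.0613 bits, which is ≤ 0.75 bits.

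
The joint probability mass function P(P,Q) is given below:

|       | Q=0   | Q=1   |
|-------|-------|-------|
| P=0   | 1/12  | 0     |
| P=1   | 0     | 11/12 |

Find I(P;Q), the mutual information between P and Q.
Marginal P(P) (row sums):
  P(P=0) = 1/12 + 0 = 1/12
  P(P=1) = 0 + 11/12 = 11/12
Marginal P(Q) (column sums):
  P(Q=0) = 1/12 + 0 = 1/12
  P(Q=1) = 0 + 11/12 = 11/12

H(P) = -[(1/12)·log₂(1/12) + (11/12)·log₂(11/12)]
  = 0.2987 + 0.1151
  = 0.4138 bits
H(Q) = -[(1/12)·log₂(1/12) + (11/12)·log₂(11/12)]
  = 0.2987 + 0.1151
  = 0.4138 bits
H(P,Q) = -[(1/12)·log₂(1/12) + (11/12)·log₂(11/12)]
  = 0.2987 + 0.1151
  = 0.4138 bits

I(P;Q) = H(P) + H(Q) - H(P,Q)
  = 0.4138 + 0.4138 - 0.4138
  = 0.4138 bits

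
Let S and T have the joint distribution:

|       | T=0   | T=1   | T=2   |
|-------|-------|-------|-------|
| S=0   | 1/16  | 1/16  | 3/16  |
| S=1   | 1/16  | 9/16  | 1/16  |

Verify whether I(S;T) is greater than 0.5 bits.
Marginal P(S) (row sums):
  P(S=0) = 1/16 + 1/16 + 3/16 = 5/16
  P(S=1) = 1/16 + 9/16 + 1/16 = 11/16
Marginal P(T) (column sums):
  P(T=0) = 1/16 + 1/16 = 1/8
  P(T=1) = 1/16 + 9/16 = 5/8
  P(T=2) = 3/16 + 1/16 = 1/4

H(S) = -[(5/16)·log₂(5/16) + (11/16)·log₂(11/16)]
  = 0.5244 + 0.3716
  = 0.8960 bits
H(T) = -[(1/8)·log₂(1/8) + (5/8)·log₂(5/8) + (1/4)·log₂(1/4)]
  = 0.3750 + 0.4238 + 0.5000
  = 1.2988 bits
H(S,T) = -[(1/16)·log₂(1/16) + (1/16)·log₂(1/16) + (3/16)·log₂(3/16) + (1/16)·log₂(1/16) + (9/16)·log₂(9/16) + (1/16)·log₂(1/16)]
  = 0.2500 + 0.2500 + 0.4528 + 0.2500 + 0.4669 + 0.2500
  = 1.9197 bits

I(S;T) = H(S) + H(T) - H(S,T)
  = 0.8960 + 1.2988 - 1.9197
  = 0.2751 bits

No. I(S;T) = 0.2751 bits, which is ≤ 0.5 bits.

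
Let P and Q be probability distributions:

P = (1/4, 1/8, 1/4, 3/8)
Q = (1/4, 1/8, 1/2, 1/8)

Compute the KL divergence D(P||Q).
D(P||Q) = Σ P(i) log₂(P(i)/Q(i))
  i=0: (1/4) × log₂((1/4)/(1/4)) = (1/4) × log₂(1) = 0.0000
  i=1: (1/8) × log₂((1/8)/(1/8)) = (1/8) × log₂(1) = 0.0000
  i=2: (1/4) × log₂((1/4)/(1/2)) = (1/4) × log₂(1/2) = -0.2500
  i=3: (3/8) × log₂((3/8)/(1/8)) = (3/8) × log₂(3) = 0.5944
D(P||Q) = 0.0000 + 0.0000 - 0.2500 + 0.5944
  = 0.3444 bits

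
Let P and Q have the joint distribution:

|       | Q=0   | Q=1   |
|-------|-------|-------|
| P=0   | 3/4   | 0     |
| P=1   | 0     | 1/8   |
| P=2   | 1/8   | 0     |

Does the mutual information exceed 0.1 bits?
Marginal P(P) (row sums):
  P(P=0) = 3/4 + 0 = 3/4
  P(P=1) = 0 + 1/8 = 1/8
  P(P=2) = 1/8 + 0 = 1/8
Marginal P(Q) (column sums):
  P(Q=0) = 3/4 + 0 + 1/8 = 7/8
  P(Q=1) = 0 + 1/8 + 0 = 1/8

H(P) = -[(3/4)·log₂(3/4) + (1/8)·log₂(1/8) + (1/8)·log₂(1/8)]
  = 0.3113 + 0.3750 + 0.3750
  = 1.0613 bits
H(Q) = -[(7/8)·log₂(7/8) + (1/8)·log₂(1/8)]
  = 0.1686 + 0.3750
  = 0.5436 bits
H(P,Q) = -[(3/4)·log₂(3/4) + (1/8)·log₂(1/8) + (1/8)·log₂(1/8)]
  = 0.3113 + 0.3750 + 0.3750
  = 1.0613 bits

I(P;Q) = H(P) + H(Q) - H(P,Q)
  = 1.0613 + 0.5436 - 1.0613
  = 0.5436 bits

Yes. I(P;Q) = 0.5436 bits, which is > 0.1 bits.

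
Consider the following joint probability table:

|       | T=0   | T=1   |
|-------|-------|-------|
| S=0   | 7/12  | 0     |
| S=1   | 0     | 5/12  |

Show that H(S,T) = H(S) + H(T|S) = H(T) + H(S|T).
Marginal P(S) (row sums):
  P(S=0) = 7/12 + 0 = 7/12
  P(S=1) = 0 + 5/12 = 5/12
Marginal P(T) (column sums):
  P(T=0) = 7/12 + 0 = 7/12
  P(T=1) = 0 + 5/12 = 5/12

Decomposition 1: H(S) + H(T|S)
H(S) = -[(7/12)·log₂(7/12) + (5/12)·log₂(5/12)]
  = 0.4536 + 0.5263
  = 0.9799 bits
H(T|S) = -Σ P(S,T)·log₂ P(T|S), where P(T|S) = P(S,T) / P(S)
  (cells with P(S,T) = 0 contribute 0)
  (S=0,T=0): P(T|S) = (7/12)/(7/12) = 1;  -(7/12)·log₂(1) = 0.0000
  (S=1,T=1): P(T|S) = (5/12)/(5/12) = 1;  -(5/12)·log₂(1) = 0.0000
H(T|S) = 0.0000 + 0.0000
  = 0.0000 bits
H(S) + H(T|S) = 0.9799 + 0.0000 = 0.9799 bits

Decomposition 2: H(T) + H(S|T)
H(T) = -[(7/12)·log₂(7/12) + (5/12)·log₂(5/12)]
  = 0.4536 + 0.5263
  = 0.9799 bits
H(S|T) = -Σ P(S,T)·log₂ P(S|T), where P(S|T) = P(S,T) / P(T)
  (cells with P(S,T) = 0 contribute 0)
  (S=0,T=0): P(S|T) = (7/12)/(7/12) = 1;  -(7/12)·log₂(1) = 0.0000
  (S=1,T=1): P(S|T) = (5/12)/(5/12) = 1;  -(5/12)·log₂(1) = 0.0000
H(S|T) = 0.0000 + 0.0000
  = 0.0000 bits
H(T) + H(S|T) = 0.9799 + 0.0000 = 0.9799 bits

Direct computation of the joint entropy:
H(S,T) = -[(7/12)·log₂(7/12) + (5/12)·log₂(5/12)]
  = 0.4536 + 0.5263
  = 0.9799 bits

All three agree: H(S,T) = 0.9799 bits ✓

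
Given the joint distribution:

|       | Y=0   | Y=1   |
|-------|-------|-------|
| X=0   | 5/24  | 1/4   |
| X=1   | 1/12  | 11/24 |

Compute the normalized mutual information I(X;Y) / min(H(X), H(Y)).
Marginal P(X) (row sums):
  P(X=0) = 5/24 + 1/4 = 11/24
  P(X=1) = 1/12 + 11/24 = 13/24
Marginal P(Y) (column sums):
  P(Y=0) = 5/24 + 1/12 = 7/24
  P(Y=1) = 1/4 + 11/24 = 17/24

H(X) = -[(11/24)·log₂(11/24) + (13/24)·log₂(13/24)]
  = 0.5159 + 0.4791
  = 0.9950 bits
H(Y) = -[(7/24)·log₂(7/24) + (17/24)·log₂(17/24)]
  = 0.5185 + 0.3524
  = 0.8709 bits
H(X,Y) = -[(5/24)·log₂(5/24) + (1/4)·log₂(1/4) + (1/12)·log₂(1/12) + (11/24)·log₂(11/24)]
  = 0.4715 + 0.5000 + 0.2987 + 0.5159
  = 1.7861 bits

I(X;Y) = H(X) + H(Y) - H(X,Y)
  = 0.9950 + 0.8709 - 1.7861
  = 0.0798 bits

min(H(X), H(Y)) = min(0.9950, 0.8709) = 0.8709 bits
Normalized MI = 0.0798 / 0.8709 = 0.0916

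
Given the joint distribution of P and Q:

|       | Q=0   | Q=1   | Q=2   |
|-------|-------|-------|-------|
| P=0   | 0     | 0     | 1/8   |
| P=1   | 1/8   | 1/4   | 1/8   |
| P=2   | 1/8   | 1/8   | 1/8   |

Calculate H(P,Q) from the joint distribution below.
H(P,Q) = -Σ P(P,Q) log₂ P(P,Q), summed over the non-zero cells:
H(P,Q) = -[(1/8)·log₂(1/8) + (1/8)·log₂(1/8) + (1/4)·log₂(1/4) + (1/8)·log₂(1/8) + (1/8)·log₂(1/8) + (1/8)·log₂(1/8) + (1/8)·log₂(1/8)]
  = 0.3750 + 0.3750 + 0.5000 + 0.3750 + 0.3750 + 0.3750 + 0.3750
  = 2.7500 bits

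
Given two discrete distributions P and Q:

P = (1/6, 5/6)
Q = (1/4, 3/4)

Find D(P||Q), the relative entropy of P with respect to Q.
D(P||Q) = Σ P(i) log₂(P(i)/Q(i))
  i=0: (1/6) × log₂((1/6)/(1/4)) = (1/6) × log₂(2/3) = -0.0975
  i=1: (5/6) × log₂((5/6)/(3/4)) = (5/6) × log₂(10/9) = 0.1267
D(P||Q) = -0.0975 + 0.1267
  = 0.0292 bits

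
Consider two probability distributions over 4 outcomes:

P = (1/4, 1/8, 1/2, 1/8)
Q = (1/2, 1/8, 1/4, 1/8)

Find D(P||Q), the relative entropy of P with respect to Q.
D(P||Q) = Σ P(i) log₂(P(i)/Q(i))
  i=0: (1/4) × log₂((1/4)/(1/2)) = (1/4) × log₂(1/2) = -0.2500
  i=1: (1/8) × log₂((1/8)/(1/8)) = (1/8) × log₂(1) = 0.0000
  i=2: (1/2) × log₂((1/2)/(1/4)) = (1/2) × log₂(2) = 0.5000
  i=3: (1/8) × log₂((1/8)/(1/8)) = (1/8) × log₂(1) = 0.0000
D(P||Q) = -0.2500 + 0.0000 + 0.5000 + 0.0000
  = 0.2500 bits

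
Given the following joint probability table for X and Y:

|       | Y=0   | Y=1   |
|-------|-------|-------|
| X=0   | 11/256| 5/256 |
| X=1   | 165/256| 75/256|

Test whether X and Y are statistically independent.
Marginal P(X) (row sums):
  P(X=0) = 11/256 + 5/256 = 1/16
  P(X=1) = 165/256 + 75/256 = 15/16
Marginal P(Y) (column sums):
  P(Y=0) = 11/256 + 165/256 = 11/16
  P(Y=1) = 5/256 + 75/256 = 5/16

X and Y are independent iff P(X=i,Y=j) = P(X=i)·P(Y=j) for every cell.
  P(X=0)·P(Y=0) = 1/16 × 11/16 = 11/256 = P(X=0,Y=0) ✓
  P(X=0)·P(Y=1) = 1/16 × 5/16 = 5/256 = P(X=0,Y=1) ✓
  P(X=1)·P(Y=0) = 15/16 × 11/16 = 165/256 = P(X=1,Y=0) ✓
  P(X=1)·P(Y=1) = 15/16 × 5/16 = 75/256 = P(X=1,Y=1) ✓

Yes, X and Y are independent: every cell factors, so I(X;Y) = 0 bits.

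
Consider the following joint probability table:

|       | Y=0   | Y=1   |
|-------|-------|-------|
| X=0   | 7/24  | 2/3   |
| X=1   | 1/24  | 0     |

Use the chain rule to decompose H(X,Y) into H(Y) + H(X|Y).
By the chain rule: H(X,Y) = H(Y) + H(X|Y)

Marginal P(Y) (column sums):
  P(Y=0) = 7/24 + 1/24 = 1/3
  P(Y=1) = 2/3 + 0 = 2/3
H(Y) = -[(1/3)·log₂(1/3) + (2/3)·log₂(2/3)]
  = 0.5283 + 0.3900
  = 0.9183 bits
H(X|Y) = -Σ P(X,Y)·log₂ P(X|Y), where P(X|Y) = P(X,Y) / P(Y)
  (cells with P(X,Y) = 0 contribute 0)
  (X=0,Y=0): P(X|Y) = (7/24)/(1/3) = 7/8;  -(7/24)·log₂(7/8) = 0.0562
  (X=0,Y=1): P(X|Y) = (2/3)/(2/3) = 1;  -(2/3)·log₂(1) = 0.0000
  (X=1,Y=0): P(X|Y) = (1/24)/(1/3) = 1/8;  -(1/24)·log₂(1/8) = 0.1250
H(X|Y) = 0.0562 + 0.0000 + 0.1250
  = 0.1812 bits

H(X,Y) = H(Y) + H(X|Y) = 0.9183 + 0.1812 = 1.0995 bits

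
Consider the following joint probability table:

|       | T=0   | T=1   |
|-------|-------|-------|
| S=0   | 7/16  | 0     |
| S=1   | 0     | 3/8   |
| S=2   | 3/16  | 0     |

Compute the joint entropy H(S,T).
H(S,T) = -Σ P(S,T) log₂ P(S,T), summed over the non-zero cells:
H(S,T) = -[(7/16)·log₂(7/16) + (3/8)·log₂(3/8) + (3/16)·log₂(3/16)]
  = 0.5218 + 0.5306 + 0.4528
  = 1.5052 bits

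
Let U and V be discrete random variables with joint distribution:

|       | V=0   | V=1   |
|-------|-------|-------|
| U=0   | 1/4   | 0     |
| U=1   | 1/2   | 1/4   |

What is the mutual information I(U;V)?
Marginal P(U) (row sums):
  P(U=0) = 1/4 + 0 = 1/4
  P(U=1) = 1/2 + 1/4 = 3/4
Marginal P(V) (column sums):
  P(V=0) = 1/4 + 1/2 = 3/4
  P(V=1) = 0 + 1/4 = 1/4

H(U) = -[(1/4)·log₂(1/4) + (3/4)·log₂(3/4)]
  = 0.5000 + 0.3113
  = 0.8113 bits
H(V) = -[(3/4)·log₂(3/4) + (1/4)·log₂(1/4)]
  = 0.3113 + 0.5000
  = 0.8113 bits
H(U,V) = -[(1/4)·log₂(1/4) + (1/2)·log₂(1/2) + (1/4)·log₂(1/4)]
  = 0.5000 + 0.5000 + 0.5000
  = 1.5000 bits

I(U;V) = H(U) + H(V) - H(U,V)
  = 0.8113 + 0.8113 - 1.5000
  = 0.1226 bits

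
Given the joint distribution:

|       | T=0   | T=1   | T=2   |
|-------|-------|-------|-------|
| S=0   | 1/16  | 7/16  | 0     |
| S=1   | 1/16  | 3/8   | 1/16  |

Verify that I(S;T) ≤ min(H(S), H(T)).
Marginal P(S) (row sums):
  P(S=0) = 1/16 + 7/16 + 0 = 1/2
  P(S=1) = 1/16 + 3/8 + 1/16 = 1/2
Marginal P(T) (column sums):
  P(T=0) = 1/16 + 1/16 = 1/8
  P(T=1) = 7/16 + 3/8 = 13/16
  P(T=2) = 0 + 1/16 = 1/16

H(S) = -[(1/2)·log₂(1/2) + (1/2)·log₂(1/2)]
  = 0.5000 + 0.5000
  = 1.0000 bits
H(T) = -[(1/8)·log₂(1/8) + (13/16)·log₂(13/16) + (1/16)·log₂(1/16)]
  = 0.3750 + 0.2434 + 0.2500
  = 0.8684 bits
H(S,T) = -[(1/16)·log₂(1/16) + (7/16)·log₂(7/16) + (1/16)·log₂(1/16) + (3/8)·log₂(3/8) + (1/16)·log₂(1/16)]
  = 0.2500 + 0.5218 + 0.2500 + 0.5306 + 0.2500
  = 1.8024 bits

I(S;T) = H(S) + H(T) - H(S,T)
  = 1.0000 + 0.8684 - 1.8024
  = 0.0660 bits

min(H(S), H(T)) = min(1.0000, 0.8684) = 0.8684 bits
Since 0.0660 ≤ 0.8684, the bound is satisfied ✓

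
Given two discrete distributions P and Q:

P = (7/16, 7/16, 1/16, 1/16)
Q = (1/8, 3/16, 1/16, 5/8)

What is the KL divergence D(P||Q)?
D(P||Q) = Σ P(i) log₂(P(i)/Q(i))
  i=0: (7/16) × log₂((7/16)/(1/8)) = (7/16) × log₂(7/2) = 0.7907
  i=1: (7/16) × log₂((7/16)/(3/16)) = (7/16) × log₂(7/3) = 0.5348
  i=2: (1/16) × log₂((1/16)/(1/16)) = (1/16) × log₂(1) = 0.0000
  i=3: (1/16) × log₂((1/16)/(5/8)) = (1/16) × log₂(1/10) = -0.2076
D(P||Q) = 0.7907 + 0.5348 + 0.0000 - 0.2076
  = 1.1179 bits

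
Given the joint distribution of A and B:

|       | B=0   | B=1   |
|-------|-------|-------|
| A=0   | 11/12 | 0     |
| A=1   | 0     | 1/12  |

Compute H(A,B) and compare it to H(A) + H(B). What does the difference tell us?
Marginal P(A) (row sums):
  P(A=0) = 11/12 + 0 = 11/12
  P(A=1) = 0 + 1/12 = 1/12
Marginal P(B) (column sums):
  P(B=0) = 11/12 + 0 = 11/12
  P(B=1) = 0 + 1/12 = 1/12

H(A,B) = -[(11/12)·log₂(11/12) + (1/12)·log₂(1/12)]
  = 0.1151 + 0.2987
  = 0.4138 bits
H(A) = -[(11/12)·log₂(11/12) + (1/12)·log₂(1/12)]
  = 0.1151 + 0.2987
  = 0.4138 bits
H(B) = -[(11/12)·log₂(11/12) + (1/12)·log₂(1/12)]
  = 0.1151 + 0.2987
  = 0.4138 bits

H(A) + H(B) = 0.4138 + 0.4138 = 0.8276 bits
Difference: H(A) + H(B) - H(A,B) = 0.8276 - 0.4138 = 0.4138 bits = I(A;B)

The difference is the mutual information; it is positive here, so A and B are dependent (knowing one reduces uncertainty about the other by 0.4138 bits).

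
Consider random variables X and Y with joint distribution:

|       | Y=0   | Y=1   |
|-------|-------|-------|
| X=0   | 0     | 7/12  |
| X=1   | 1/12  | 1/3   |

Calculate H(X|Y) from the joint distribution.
Marginal P(Y) (column sums):
  P(Y=0) = 0 + 1/12 = 1/12
  P(Y=1) = 7/12 + 1/3 = 11/12

H(X|Y) = -Σ P(X,Y)·log₂ P(X|Y), where P(X|Y) = P(X,Y) / P(Y)
  (cells with P(X,Y) = 0 contribute 0)
  (X=0,Y=1): P(X|Y) = (7/12)/(11/12) = 7/11;  -(7/12)·log₂(7/11) = 0.3804
  (X=1,Y=0): P(X|Y) = (1/12)/(1/12) = 1;  -(1/12)·log₂(1) = 0.0000
  (X=1,Y=1): P(X|Y) = (1/3)/(11/12) = 4/11;  -(1/3)·log₂(4/11) = 0.4865
H(X|Y) = 0.3804 + 0.0000 + 0.4865
  = 0.8669 bits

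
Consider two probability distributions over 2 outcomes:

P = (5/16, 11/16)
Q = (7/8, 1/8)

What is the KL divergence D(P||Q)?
D(P||Q) = Σ P(i) log₂(P(i)/Q(i))
  i=0: (5/16) × log₂((5/16)/(7/8)) = (5/16) × log₂(5/14) = -0.4642
  i=1: (11/16) × log₂((11/16)/(1/8)) = (11/16) × log₂(11/2) = 1.6909
D(P||Q) = -0.4642 + 1.6909
  = 1.2267 bits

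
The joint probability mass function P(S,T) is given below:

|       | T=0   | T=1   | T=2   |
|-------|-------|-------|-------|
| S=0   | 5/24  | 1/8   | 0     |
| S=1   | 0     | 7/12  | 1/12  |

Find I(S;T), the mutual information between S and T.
Marginal P(S) (row sums):
  P(S=0) = 5/24 + 1/8 + 0 = 1/3
  P(S=1) = 0 + 7/12 + 1/12 = 2/3
Marginal P(T) (column sums):
  P(T=0) = 5/24 + 0 = 5/24
  P(T=1) = 1/8 + 7/12 = 17/24
  P(T=2) = 0 + 1/12 = 1/12

H(S) = -[(1/3)·log₂(1/3) + (2/3)·log₂(2/3)]
  = 0.5283 + 0.3900
  = 0.9183 bits
H(T) = -[(5/24)·log₂(5/24) + (17/24)·log₂(17/24) + (1/12)·log₂(1/12)]
  = 0.4715 + 0.3524 + 0.2987
  = 1.1226 bits
H(S,T) = -[(5/24)·log₂(5/24) + (1/8)·log₂(1/8) + (7/12)·log₂(7/12) + (1/12)·log₂(1/12)]
  = 0.4715 + 0.3750 + 0.4536 + 0.2987
  = 1.5988 bits

I(S;T) = H(S) + H(T) - H(S,T)
  = 0.9183 + 1.1226 - 1.5988
  = 0.4421 bits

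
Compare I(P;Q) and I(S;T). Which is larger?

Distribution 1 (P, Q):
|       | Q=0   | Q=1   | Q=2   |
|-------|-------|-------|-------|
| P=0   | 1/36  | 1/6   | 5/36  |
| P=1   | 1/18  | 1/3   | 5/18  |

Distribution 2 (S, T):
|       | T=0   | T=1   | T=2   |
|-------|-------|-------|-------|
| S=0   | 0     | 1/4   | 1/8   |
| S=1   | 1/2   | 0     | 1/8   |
Distribution 1 (P, Q):
Marginal P(P) (row sums):
  P(P=0) = 1/36 + 1/6 + 5/36 = 1/3
  P(P=1) = 1/18 + 1/3 + 5/18 = 2/3
Marginal P(Q) (column sums):
  P(Q=0) = 1/36 + 1/18 = 1/12
  P(Q=1) = 1/6 + 1/3 = 1/2
  P(Q=2) = 5/36 + 5/18 = 5/12

H(P) = -[(1/3)·log₂(1/3) + (2/3)·log₂(2/3)]
  = 0.5283 + 0.3900
  = 0.9183 bits
H(Q) = -[(1/12)·log₂(1/12) + (1/2)·log₂(1/2) + (5/12)·log₂(5/12)]
  = 0.2987 + 0.5000 + 0.5263
  = 1.3250 bits
H(P,Q) = -[(1/36)·log₂(1/36) + (1/6)·log₂(1/6) + (5/36)·log₂(5/36) + (1/18)·log₂(1/18) + (1/3)·log₂(1/3) + (5/18)·log₂(5/18)]
  = 0.1436 + 0.4308 + 0.3956 + 0.2317 + 0.5283 + 0.5133
  = 2.2433 bits

I(P;Q) = H(P) + H(Q) - H(P,Q)
  = 0.9183 + 1.3250 - 2.2433
  = 0.0000 bits

Distribution 2 (S, T):
Marginal P(S) (row sums):
  P(S=0) = 0 + 1/4 + 1/8 = 3/8
  P(S=1) = 1/2 + 0 + 1/8 = 5/8
Marginal P(T) (column sums):
  P(T=0) = 0 + 1/2 = 1/2
  P(T=1) = 1/4 + 0 = 1/4
  P(T=2) = 1/8 + 1/8 = 1/4

H(S) = -[(3/8)·log₂(3/8) + (5/8)·log₂(5/8)]
  = 0.5306 + 0.4238
  = 0.9544 bits
H(T) = -[(1/2)·log₂(1/2) + (1/4)·log₂(1/4) + (1/4)·log₂(1/4)]
  = 0.5000 + 0.5000 + 0.5000
  = 1.5000 bits
H(S,T) = -[(1/4)·log₂(1/4) + (1/8)·log₂(1/8) + (1/2)·log₂(1/2) + (1/8)·log₂(1/8)]
  = 0.5000 + 0.3750 + 0.5000 + 0.3750
  = 1.7500 bits

I(S;T) = H(S) + H(T) - H(S,T)
  = 0.9544 + 1.5000 - 1.7500
  = 0.7044 bits

I(S;T) = 0.7044 bits > I(P;Q) = 0.0000 bits, so (S, T) has the higher mutual information (stronger dependence).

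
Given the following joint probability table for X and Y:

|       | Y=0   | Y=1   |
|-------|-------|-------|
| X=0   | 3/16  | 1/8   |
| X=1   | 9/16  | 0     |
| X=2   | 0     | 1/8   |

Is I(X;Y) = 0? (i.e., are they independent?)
Marginal P(X) (row sums):
  P(X=0) = 3/16 + 1/8 = 5/16
  P(X=1) = 9/16 + 0 = 9/16
  P(X=2) = 0 + 1/8 = 1/8
Marginal P(Y) (column sums):
  P(Y=0) = 3/16 + 9/16 + 0 = 3/4
  P(Y=1) = 1/8 + 0 + 1/8 = 1/4

X and Y are independent iff P(X=i,Y=j) = P(X=i)·P(Y=j) for every cell.
  P(X=0)·P(Y=0) = 5/16 × 3/4 = 15/64, but P(X=0,Y=0) = 3/16 ✗

No, X and Y are not independent. Quantitatively, I(X;Y) > 0:

H(X) = -[(5/16)·log₂(5/16) + (9/16)·log₂(9/16) + (1/8)·log₂(1/8)]
  = 0.5244 + 0.4669 + 0.3750
  = 1.3663 bits
H(Y) = -[(3/4)·log₂(3/4) + (1/4)·log₂(1/4)]
  = 0.3113 + 0.5000
  = 0.8113 bits
H(X,Y) = -[(3/16)·log₂(3/16) + (1/8)·log₂(1/8) + (9/16)·log₂(9/16) + (1/8)·log₂(1/8)]
  = 0.4528 + 0.3750 + 0.4669 + 0.3750
  = 1.6697 bits
I(X;Y) = H(X) + H(Y) - H(X,Y) = 1.3663 + 0.8113 - 1.6697 = 0.5079 bits > 0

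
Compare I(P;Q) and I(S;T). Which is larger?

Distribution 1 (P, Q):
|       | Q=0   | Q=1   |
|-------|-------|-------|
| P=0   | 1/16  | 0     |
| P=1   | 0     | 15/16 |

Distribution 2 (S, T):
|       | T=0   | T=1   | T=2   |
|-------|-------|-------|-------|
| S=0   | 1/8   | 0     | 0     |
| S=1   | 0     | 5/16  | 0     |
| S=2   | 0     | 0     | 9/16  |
Distribution 1 (P, Q):
Marginal P(P) (row sums):
  P(P=0) = 1/16 + 0 = 1/16
  P(P=1) = 0 + 15/16 = 15/16
Marginal P(Q) (column sums):
  P(Q=0) = 1/16 + 0 = 1/16
  P(Q=1) = 0 + 15/16 = 15/16

H(P) = -[(1/16)·log₂(1/16) + (15/16)·log₂(15/16)]
  = 0.2500 + 0.0873
  = 0.3373 bits
H(Q) = -[(1/16)·log₂(1/16) + (15/16)·log₂(15/16)]
  = 0.2500 + 0.0873
  = 0.3373 bits
H(P,Q) = -[(1/16)·log₂(1/16) + (15/16)·log₂(15/16)]
  = 0.2500 + 0.0873
  = 0.3373 bits

I(P;Q) = H(P) + H(Q) - H(P,Q)
  = 0.3373 + 0.3373 - 0.3373
  = 0.3373 bits

Distribution 2 (S, T):
Marginal P(S) (row sums):
  P(S=0) = 1/8 + 0 + 0 = 1/8
  P(S=1) = 0 + 5/16 + 0 = 5/16
  P(S=2) = 0 + 0 + 9/16 = 9/16
Marginal P(T) (column sums):
  P(T=0) = 1/8 + 0 + 0 = 1/8
  P(T=1) = 0 + 5/16 + 0 = 5/16
  P(T=2) = 0 + 0 + 9/16 = 9/16

H(S) = -[(1/8)·log₂(1/8) + (5/16)·log₂(5/16) + (9/16)·log₂(9/16)]
  = 0.3750 + 0.5244 + 0.4669
  = 1.3663 bits
H(T) = -[(1/8)·log₂(1/8) + (5/16)·log₂(5/16) + (9/16)·log₂(9/16)]
  = 0.3750 + 0.5244 + 0.4669
  = 1.3663 bits
H(S,T) = -[(1/8)·log₂(1/8) + (5/16)·log₂(5/16) + (9/16)·log₂(9/16)]
  = 0.3750 + 0.5244 + 0.4669
  = 1.3663 bits

I(S;T) = H(S) + H(T) - H(S,T)
  = 1.3663 + 1.3663 - 1.3663
  = 1.3663 bits

I(S;T) = 1.3663 bits > I(P;Q) = 0.3373 bits, so (S, T) has the higher mutual information (stronger dependence).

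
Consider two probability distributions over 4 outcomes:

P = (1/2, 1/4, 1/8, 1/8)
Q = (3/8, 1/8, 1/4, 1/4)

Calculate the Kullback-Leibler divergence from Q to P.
D(P||Q) = Σ P(i) log₂(P(i)/Q(i))
  i=0: (1/2) × log₂((1/2)/(3/8)) = (1/2) × log₂(4/3) = 0.2075
  i=1: (1/4) × log₂((1/4)/(1/8)) = (1/4) × log₂(2) = 0.2500
  i=2: (1/8) × log₂((1/8)/(1/4)) = (1/8) × log₂(1/2) = -0.1250
  i=3: (1/8) × log₂((1/8)/(1/4)) = (1/8) × log₂(1/2) = -0.1250
D(P||Q) = 0.2075 + 0.2500 - 0.1250 - 0.1250
  = 0.2075 bits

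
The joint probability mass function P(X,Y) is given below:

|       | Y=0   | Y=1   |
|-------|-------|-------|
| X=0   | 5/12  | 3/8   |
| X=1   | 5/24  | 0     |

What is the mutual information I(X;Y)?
Marginal P(X) (row sums):
  P(X=0) = 5/12 + 3/8 = 19/24
  P(X=1) = 5/24 + 0 = 5/24
Marginal P(Y) (column sums):
  P(Y=0) = 5/12 + 5/24 = 5/8
  P(Y=1) = 3/8 + 0 = 3/8

H(X) = -[(19/24)·log₂(19/24) + (5/24)·log₂(5/24)]
  = 0.2668 + 0.4715
  = 0.7383 bits
H(Y) = -[(5/8)·log₂(5/8) + (3/8)·log₂(3/8)]
  = 0.4238 + 0.5306
  = 0.9544 bits
H(X,Y) = -[(5/12)·log₂(5/12) + (3/8)·log₂(3/8) + (5/24)·log₂(5/24)]
  = 0.5263 + 0.5306 + 0.4715
  = 1.5284 bits

I(X;Y) = H(X) + H(Y) - H(X,Y)
  = 0.7383 + 0.9544 - 1.5284
  = 0.1643 bits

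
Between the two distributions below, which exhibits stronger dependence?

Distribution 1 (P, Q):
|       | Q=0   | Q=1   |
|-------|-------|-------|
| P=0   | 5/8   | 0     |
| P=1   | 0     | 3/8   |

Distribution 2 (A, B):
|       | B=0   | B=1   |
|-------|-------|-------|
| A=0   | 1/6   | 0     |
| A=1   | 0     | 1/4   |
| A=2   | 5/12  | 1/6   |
Distribution 1 (P, Q):
Marginal P(P) (row sums):
  P(P=0) = 5/8 + 0 = 5/8
  P(P=1) = 0 + 3/8 = 3/8
Marginal P(Q) (column sums):
  P(Q=0) = 5/8 + 0 = 5/8
  P(Q=1) = 0 + 3/8 = 3/8

H(P) = -[(5/8)·log₂(5/8) + (3/8)·log₂(3/8)]
  = 0.4238 + 0.5306
  = 0.9544 bits
H(Q) = -[(5/8)·log₂(5/8) + (3/8)·log₂(3/8)]
  = 0.4238 + 0.5306
  = 0.9544 bits
H(P,Q) = -[(5/8)·log₂(5/8) + (3/8)·log₂(3/8)]
  = 0.4238 + 0.5306
  = 0.9544 bits

I(P;Q) = H(P) + H(Q) - H(P,Q)
  = 0.9544 + 0.9544 - 0.9544
  = 0.9544 bits

Distribution 2 (A, B):
Marginal P(A) (row sums):
  P(A=0) = 1/6 + 0 = 1/6
  P(A=1) = 0 + 1/4 = 1/4
  P(A=2) = 5/12 + 1/6 = 7/12
Marginal P(B) (column sums):
  P(B=0) = 1/6 + 0 + 5/12 = 7/12
  P(B=1) = 0 + 1/4 + 1/6 = 5/12

H(A) = -[(1/6)·log₂(1/6) + (1/4)·log₂(1/4) + (7/12)·log₂(7/12)]
  = 0.4308 + 0.5000 + 0.4536
  = 1.3844 bits
H(B) = -[(7/12)·log₂(7/12) + (5/12)·log₂(5/12)]
  = 0.4536 + 0.5263
  = 0.9799 bits
H(A,B) = -[(1/6)·log₂(1/6) + (1/4)·log₂(1/4) + (5/12)·log₂(5/12) + (1/6)·log₂(1/6)]
  = 0.4308 + 0.5000 + 0.5263 + 0.4308
  = 1.8879 bits

I(A;B) = H(A) + H(B) - H(A,B)
  = 1.3844 + 0.9799 - 1.8879
  = 0.4764 bits

I(P;Q) = 0.9544 bits > I(A;B) = 0.4764 bits, so (P, Q) has the higher mutual information (stronger dependence).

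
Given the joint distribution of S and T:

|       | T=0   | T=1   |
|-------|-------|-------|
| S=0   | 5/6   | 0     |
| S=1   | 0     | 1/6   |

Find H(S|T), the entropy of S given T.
Marginal P(T) (column sums):
  P(T=0) = 5/6 + 0 = 5/6
  P(T=1) = 0 + 1/6 = 1/6

H(S|T) = -Σ P(S,T)·log₂ P(S|T), where P(S|T) = P(S,T) / P(T)
  (cells with P(S,T) = 0 contribute 0)
  (S=0,T=0): P(S|T) = (5/6)/(5/6) = 1;  -(5/6)·log₂(1) = 0.0000
  (S=1,T=1): P(S|T) = (1/6)/(1/6) = 1;  -(1/6)·log₂(1) = 0.0000
H(S|T) = 0.0000 + 0.0000
  = 0.0000 bits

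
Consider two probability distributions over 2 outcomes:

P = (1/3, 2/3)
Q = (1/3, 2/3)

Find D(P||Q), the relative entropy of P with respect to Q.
D(P||Q) = Σ P(i) log₂(P(i)/Q(i))
  i=0: (1/3) × log₂((1/3)/(1/3)) = (1/3) × log₂(1) = 0.0000
  i=1: (2/3) × log₂((2/3)/(2/3)) = (2/3) × log₂(1) = 0.0000
D(P||Q) = 0.0000 + 0.0000
  = 0.0000 bits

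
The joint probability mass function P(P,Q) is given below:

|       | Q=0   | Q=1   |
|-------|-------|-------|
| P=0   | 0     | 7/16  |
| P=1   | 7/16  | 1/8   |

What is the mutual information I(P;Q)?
Marginal P(P) (row sums):
  P(P=0) = 0 + 7/16 = 7/16
  P(P=1) = 7/16 + 1/8 = 9/16
Marginal P(Q) (column sums):
  P(Q=0) = 0 + 7/16 = 7/16
  P(Q=1) = 7/16 + 1/8 = 9/16

H(P) = -[(7/16)·log₂(7/16) + (9/16)·log₂(9/16)]
  = 0.5218 + 0.4669
  = 0.9887 bits
H(Q) = -[(7/16)·log₂(7/16) + (9/16)·log₂(9/16)]
  = 0.5218 + 0.4669
  = 0.9887 bits
H(P,Q) = -[(7/16)·log₂(7/16) + (7/16)·log₂(7/16) + (1/8)·log₂(1/8)]
  = 0.5218 + 0.5218 + 0.3750
  = 1.4186 bits

I(P;Q) = H(P) + H(Q) - H(P,Q)
  = 0.9887 + 0.9887 - 1.4186
  = 0.5588 bits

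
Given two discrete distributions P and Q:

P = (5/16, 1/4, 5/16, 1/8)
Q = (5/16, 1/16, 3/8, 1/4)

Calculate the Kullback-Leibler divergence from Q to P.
D(P||Q) = Σ P(i) log₂(P(i)/Q(i))
  i=0: (5/16) × log₂((5/16)/(5/16)) = (5/16) × log₂(1) = 0.0000
  i=1: (1/4) × log₂((1/4)/(1/16)) = (1/4) × log₂(4) = 0.5000
  i=2: (5/16) × log₂((5/16)/(3/8)) = (5/16) × log₂(5/6) = -0.0822
  i=3: (1/8) × log₂((1/8)/(1/4)) = (1/8) × log₂(1/2) = -0.1250
D(P||Q) = 0.0000 + 0.5000 - 0.0822 - 0.1250
  = 0.2928 bits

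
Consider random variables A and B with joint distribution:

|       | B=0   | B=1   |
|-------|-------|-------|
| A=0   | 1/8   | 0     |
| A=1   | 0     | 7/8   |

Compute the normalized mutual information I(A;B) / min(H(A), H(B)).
Marginal P(A) (row sums):
  P(A=0) = 1/8 + 0 = 1/8
  P(A=1) = 0 + 7/8 = 7/8
Marginal P(B) (column sums):
  P(B=0) = 1/8 + 0 = 1/8
  P(B=1) = 0 + 7/8 = 7/8

H(A) = -[(1/8)·log₂(1/8) + (7/8)·log₂(7/8)]
  = 0.3750 + 0.1686
  = 0.5436 bits
H(B) = -[(1/8)·log₂(1/8) + (7/8)·log₂(7/8)]
  = 0.3750 + 0.1686
  = 0.5436 bits
H(A,B) = -[(1/8)·log₂(1/8) + (7/8)·log₂(7/8)]
  = 0.3750 + 0.1686
  = 0.5436 bits

I(A;B) = H(A) + H(B) - H(A,B)
  = 0.5436 + 0.5436 - 0.5436
  = 0.5436 bits

min(H(A), H(B)) = min(0.5436, 0.5436) = 0.5436 bits
Normalized MI = 0.5436 / 0.5436 = 1.0000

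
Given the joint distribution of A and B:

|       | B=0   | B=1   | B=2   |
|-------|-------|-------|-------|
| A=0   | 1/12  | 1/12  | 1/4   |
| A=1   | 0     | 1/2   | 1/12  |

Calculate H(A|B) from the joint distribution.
Marginal P(B) (column sums):
  P(B=0) = 1/12 + 0 = 1/12
  P(B=1) = 1/12 + 1/2 = 7/12
  P(B=2) = 1/4 + 1/12 = 1/3

H(A|B) = -Σ P(A,B)·log₂ P(A|B), where P(A|B) = P(A,B) / P(B)
  (cells with P(A,B) = 0 contribute 0)
  (A=0,B=0): P(A|B) = (1/12)/(1/12) = 1;  -(1/12)·log₂(1) = 0.0000
  (A=0,B=1): P(A|B) = (1/12)/(7/12) = 1/7;  -(1/12)·log₂(1/7) = 0.2339
  (A=0,B=2): P(A|B) = (1/4)/(1/3) = 3/4;  -(1/4)·log₂(3/4) = 0.1038
  (A=1,B=1): P(A|B) = (1/2)/(7/12) = 6/7;  -(1/2)·log₂(6/7) = 0.1112
  (A=1,B=2): P(A|B) = (1/12)/(1/3) = 1/4;  -(1/12)·log₂(1/4) = 0.1667
H(A|B) = 0.0000 + 0.2339 + 0.1038 + 0.1112 + 0.1667
  = 0.6156 bits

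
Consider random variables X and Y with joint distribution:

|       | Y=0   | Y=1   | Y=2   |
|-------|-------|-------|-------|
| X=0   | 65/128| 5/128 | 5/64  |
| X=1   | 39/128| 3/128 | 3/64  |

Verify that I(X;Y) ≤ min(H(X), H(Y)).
Marginal P(X) (row sums):
  P(X=0) = 65/128 + 5/128 + 5/64 = 5/8
  P(X=1) = 39/128 + 3/128 + 3/64 = 3/8
Marginal P(Y) (column sums):
  P(Y=0) = 65/128 + 39/128 = 13/16
  P(Y=1) = 5/128 + 3/128 = 1/16
  P(Y=2) = 5/64 + 3/64 = 1/8

H(X) = -[(5/8)·log₂(5/8) + (3/8)·log₂(3/8)]
  = 0.4238 + 0.5306
  = 0.9544 bits
H(Y) = -[(13/16)·log₂(13/16) + (1/16)·log₂(1/16) + (1/8)·log₂(1/8)]
  = 0.2434 + 0.2500 + 0.3750
  = 0.8684 bits
H(X,Y) = -[(65/128)·log₂(65/128) + (5/128)·log₂(5/128) + (5/64)·log₂(5/64) + (39/128)·log₂(39/128) + (3/128)·log₂(3/128) + (3/64)·log₂(3/64)]
  = 0.4965 + 0.1827 + 0.2873 + 0.5224 + 0.1269 + 0.2070
  = 1.8228 bits

I(X;Y) = H(X) + H(Y) - H(X,Y)
  = 0.9544 + 0.8684 - 1.8228
  = 0.0000 bits

min(H(X), H(Y)) = min(0.9544, 0.8684) = 0.8684 bits
Since 0.0000 ≤ 0.8684, the bound is satisfied ✓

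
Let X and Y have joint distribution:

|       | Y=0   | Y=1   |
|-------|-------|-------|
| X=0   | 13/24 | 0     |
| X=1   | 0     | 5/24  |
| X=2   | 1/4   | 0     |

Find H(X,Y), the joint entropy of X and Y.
H(X,Y) = -Σ P(X,Y) log₂ P(X,Y), summed over the non-zero cells:
H(X,Y) = -[(13/24)·log₂(13/24) + (5/24)·log₂(5/24) + (1/4)·log₂(1/4)]
  = 0.4791 + 0.4715 + 0.5000
  = 1.4506 bits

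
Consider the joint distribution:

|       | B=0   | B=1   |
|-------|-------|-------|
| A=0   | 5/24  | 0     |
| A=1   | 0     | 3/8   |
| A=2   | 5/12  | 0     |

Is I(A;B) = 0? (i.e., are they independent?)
Marginal P(A) (row sums):
  P(A=0) = 5/24 + 0 = 5/24
  P(A=1) = 0 + 3/8 = 3/8
  P(A=2) = 5/12 + 0 = 5/12
Marginal P(B) (column sums):
  P(B=0) = 5/24 + 0 + 5/12 = 5/8
  P(B=1) = 0 + 3/8 + 0 = 3/8

A and B are independent iff P(A=i,B=j) = P(A=i)·P(B=j) for every cell.
  P(A=0)·P(B=0) = 5/24 × 5/8 = 25/192, but P(A=0,B=0) = 5/24 ✗

No, A and B are not independent. Quantitatively, I(A;B) > 0:

H(A) = -[(5/24)·log₂(5/24) + (3/8)·log₂(3/8) + (5/12)·log₂(5/12)]
  = 0.4715 + 0.5306 + 0.5263
  = 1.5284 bits
H(B) = -[(5/8)·log₂(5/8) + (3/8)·log₂(3/8)]
  = 0.4238 + 0.5306
  = 0.9544 bits
H(A,B) = -[(5/24)·log₂(5/24) + (3/8)·log₂(3/8) + (5/12)·log₂(5/12)]
  = 0.4715 + 0.5306 + 0.5263
  = 1.5284 bits
I(A;B) = H(A) + H(B) - H(A,B) = 1.5284 + 0.9544 - 1.5284 = 0.9544 bits > 0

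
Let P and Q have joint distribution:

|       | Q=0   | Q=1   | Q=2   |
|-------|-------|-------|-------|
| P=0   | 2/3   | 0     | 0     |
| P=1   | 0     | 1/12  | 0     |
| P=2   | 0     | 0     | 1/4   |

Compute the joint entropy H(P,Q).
H(P,Q) = -Σ P(P,Q) log₂ P(P,Q), summed over the non-zero cells:
H(P,Q) = -[(2/3)·log₂(2/3) + (1/12)·log₂(1/12) + (1/4)·log₂(1/4)]
  = 0.3900 + 0.2987 + 0.5000
  = 1.1887 bits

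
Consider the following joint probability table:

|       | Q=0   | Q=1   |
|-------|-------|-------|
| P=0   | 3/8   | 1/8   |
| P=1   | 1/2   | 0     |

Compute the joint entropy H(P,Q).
H(P,Q) = -Σ P(P,Q) log₂ P(P,Q), summed over the non-zero cells:
H(P,Q) = -[(3/8)·log₂(3/8) + (1/8)·log₂(1/8) + (1/2)·log₂(1/2)]
  = 0.5306 + 0.3750 + 0.5000
  = 1.4056 bits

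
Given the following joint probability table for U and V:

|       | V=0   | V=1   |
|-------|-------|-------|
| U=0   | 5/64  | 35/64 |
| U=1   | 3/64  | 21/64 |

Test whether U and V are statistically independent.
Marginal P(U) (row sums):
  P(U=0) = 5/64 + 35/64 = 5/8
  P(U=1) = 3/64 + 21/64 = 3/8
Marginal P(V) (column sums):
  P(V=0) = 5/64 + 3/64 = 1/8
  P(V=1) = 35/64 + 21/64 = 7/8

U and V are independent iff P(U=i,V=j) = P(U=i)·P(V=j) for every cell.
  P(U=0)·P(V=0) = 5/8 × 1/8 = 5/64 = P(U=0,V=0) ✓
  P(U=0)·P(V=1) = 5/8 × 7/8 = 35/64 = P(U=0,V=1) ✓
  P(U=1)·P(V=0) = 3/8 × 1/8 = 3/64 = P(U=1,V=0) ✓
  P(U=1)·P(V=1) = 3/8 × 7/8 = 21/64 = P(U=1,V=1) ✓

Yes, U and V are independent: every cell factors, so I(U;V) = 0 bits.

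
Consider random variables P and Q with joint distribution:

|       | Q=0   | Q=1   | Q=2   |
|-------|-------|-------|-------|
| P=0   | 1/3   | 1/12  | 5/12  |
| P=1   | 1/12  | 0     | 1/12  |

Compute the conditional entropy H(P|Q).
Marginal P(Q) (column sums):
  P(Q=0) = 1/3 + 1/12 = 5/12
  P(Q=1) = 1/12 + 0 = 1/12
  P(Q=2) = 5/12 + 1/12 = 1/2

H(P|Q) = -Σ P(P,Q)·log₂ P(P|Q), where P(P|Q) = P(P,Q) / P(Q)
  (cells with P(P,Q) = 0 contribute 0)
  (P=0,Q=0): P(P|Q) = (1/3)/(5/12) = 4/5;  -(1/3)·log₂(4/5) = 0.1073
  (P=0,Q=1): P(P|Q) = (1/12)/(1/12) = 1;  -(1/12)·log₂(1) = 0.0000
  (P=0,Q=2): P(P|Q) = (5/12)/(1/2) = 5/6;  -(5/12)·log₂(5/6) = 0.1096
  (P=1,Q=0): P(P|Q) = (1/12)/(5/12) = 1/5;  -(1/12)·log₂(1/5) = 0.1935
  (P=1,Q=2): P(P|Q) = (1/12)/(1/2) = 1/6;  -(1/12)·log₂(1/6) = 0.2154
H(P|Q) = 0.1073 + 0.0000 + 0.1096 + 0.1935 + 0.2154
  = 0.6258 bits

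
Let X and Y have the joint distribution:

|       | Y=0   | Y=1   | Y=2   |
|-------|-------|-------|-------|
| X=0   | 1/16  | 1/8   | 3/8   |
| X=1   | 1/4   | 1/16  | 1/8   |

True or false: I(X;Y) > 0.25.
Marginal P(X) (row sums):
  P(X=0) = 1/16 + 1/8 + 3/8 = 9/16
  P(X=1) = 1/4 + 1/16 + 1/8 = 7/16
Marginal P(Y) (column sums):
  P(Y=0) = 1/16 + 1/4 = 5/16
  P(Y=1) = 1/8 + 1/16 = 3/16
  P(Y=2) = 3/8 + 1/8 = 1/2

H(X) = -[(9/16)·log₂(9/16) + (7/16)·log₂(7/16)]
  = 0.4669 + 0.5218
  = 0.9887 bits
H(Y) = -[(5/16)·log₂(5/16) + (3/16)·log₂(3/16) + (1/2)·log₂(1/2)]
  = 0.5244 + 0.4528 + 0.5000
  = 1.4772 bits
H(X,Y) = -[(1/16)·log₂(1/16) + (1/8)·log₂(1/8) + (3/8)·log₂(3/8) + (1/4)·log₂(1/4) + (1/16)·log₂(1/16) + (1/8)·log₂(1/8)]
  = 0.2500 + 0.3750 + 0.5306 + 0.5000 + 0.2500 + 0.3750
  = 2.2806 bits

I(X;Y) = H(X) + H(Y) - H(X,Y)
  = 0.9887 + 1.4772 - 2.2806
  = 0.1853 bits

False. I(X;Y) = 0.1853 bits, which is ≤ 0.25 bits.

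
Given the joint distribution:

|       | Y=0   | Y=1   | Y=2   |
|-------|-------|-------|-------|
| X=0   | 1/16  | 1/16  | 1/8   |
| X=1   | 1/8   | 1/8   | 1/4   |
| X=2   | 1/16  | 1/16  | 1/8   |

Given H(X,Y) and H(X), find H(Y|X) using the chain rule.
From the chain rule: H(X,Y) = H(X) + H(Y|X)
Therefore: H(Y|X) = H(X,Y) - H(X)

H(X,Y) = -[(1/16)·log₂(1/16) + (1/16)·log₂(1/16) + (1/8)·log₂(1/8) + (1/8)·log₂(1/8) + (1/8)·log₂(1/8) + (1/4)·log₂(1/4) + (1/16)·log₂(1/16) + (1/16)·log₂(1/16) + (1/8)·log₂(1/8)]
  = 0.2500 + 0.2500 + 0.3750 + 0.3750 + 0.3750 + 0.5000 + 0.2500 + 0.2500 + 0.3750
  = 3.0000 bits
Marginal P(X) (row sums):
  P(X=0) = 1/16 + 1/16 + 1/8 = 1/4
  P(X=1) = 1/8 + 1/8 + 1/4 = 1/2
  P(X=2) = 1/16 + 1/16 + 1/8 = 1/4
H(X) = -[(1/4)·log₂(1/4) + (1/2)·log₂(1/2) + (1/4)·log₂(1/4)]
  = 0.5000 + 0.5000 + 0.5000
  = 1.5000 bits

H(Y|X) = 3.0000 - 1.5000 = 1.5000 bits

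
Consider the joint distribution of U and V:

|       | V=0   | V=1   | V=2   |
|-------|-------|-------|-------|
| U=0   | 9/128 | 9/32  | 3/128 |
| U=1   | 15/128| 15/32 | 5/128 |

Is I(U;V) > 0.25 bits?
Marginal P(U) (row sums):
  P(U=0) = 9/128 + 9/32 + 3/128 = 3/8
  P(U=1) = 15/128 + 15/32 + 5/128 = 5/8
Marginal P(V) (column sums):
  P(V=0) = 9/128 + 15/128 = 3/16
  P(V=1) = 9/32 + 15/32 = 3/4
  P(V=2) = 3/128 + 5/128 = 1/16

H(U) = -[(3/8)·log₂(3/8) + (5/8)·log₂(5/8)]
  = 0.5306 + 0.4238
  = 0.9544 bits
H(V) = -[(3/16)·log₂(3/16) + (3/4)·log₂(3/4) + (1/16)·log₂(1/16)]
  = 0.4528 + 0.3113 + 0.2500
  = 1.0141 bits
H(U,V) = -[(9/128)·log₂(9/128) + (9/32)·log₂(9/32) + (3/128)·log₂(3/128) + (15/128)·log₂(15/128) + (15/32)·log₂(15/32) + (5/128)·log₂(5/128)]
  = 0.2693 + 0.5147 + 0.1269 + 0.3625 + 0.5124 + 0.1827
  = 1.9685 bits

I(U;V) = H(U) + H(V) - H(U,V)
  = 0.9544 + 1.0141 - 1.9685
  = 0.0000 bits

No. I(U;V) = 0.0000 bits, which is ≤ 0.25 bits.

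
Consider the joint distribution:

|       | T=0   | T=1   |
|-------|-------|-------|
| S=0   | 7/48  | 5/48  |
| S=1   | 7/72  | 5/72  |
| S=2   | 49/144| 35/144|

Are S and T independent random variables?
Marginal P(S) (row sums):
  P(S=0) = 7/48 + 5/48 = 1/4
  P(S=1) = 7/72 + 5/72 = 1/6
  P(S=2) = 49/144 + 35/144 = 7/12
Marginal P(T) (column sums):
  P(T=0) = 7/48 + 7/72 + 49/144 = 7/12
  P(T=1) = 5/48 + 5/72 + 35/144 = 5/12

S and T are independent iff P(S=i,T=j) = P(S=i)·P(T=j) for every cell.
  P(S=0)·P(T=0) = 1/4 × 7/12 = 7/48 = P(S=0,T=0) ✓
  P(S=0)·P(T=1) = 1/4 × 5/12 = 5/48 = P(S=0,T=1) ✓
  P(S=1)·P(T=0) = 1/6 × 7/12 = 7/72 = P(S=1,T=0) ✓
  P(S=1)·P(T=1) = 1/6 × 5/12 = 5/72 = P(S=1,T=1) ✓
  P(S=2)·P(T=0) = 7/12 × 7/12 = 49/144 = P(S=2,T=0) ✓
  P(S=2)·P(T=1) = 7/12 × 5/12 = 35/144 = P(S=2,T=1) ✓

Yes, S and T are independent: every cell factors, so I(S;T) = 0 bits.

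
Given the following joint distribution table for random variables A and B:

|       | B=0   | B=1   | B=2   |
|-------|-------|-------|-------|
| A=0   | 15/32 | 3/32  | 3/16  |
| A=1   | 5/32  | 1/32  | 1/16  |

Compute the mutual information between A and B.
Marginal P(A) (row sums):
  P(A=0) = 15/32 + 3/32 + 3/16 = 3/4
  P(A=1) = 5/32 + 1/32 + 1/16 = 1/4
Marginal P(B) (column sums):
  P(B=0) = 15/32 + 5/32 = 5/8
  P(B=1) = 3/32 + 1/32 = 1/8
  P(B=2) = 3/16 + 1/16 = 1/4

H(A) = -[(3/4)·log₂(3/4) + (1/4)·log₂(1/4)]
  = 0.3113 + 0.5000
  = 0.8113 bits
H(B) = -[(5/8)·log₂(5/8) + (1/8)·log₂(1/8) + (1/4)·log₂(1/4)]
  = 0.4238 + 0.3750 + 0.5000
  = 1.2988 bits
H(A,B) = -[(15/32)·log₂(15/32) + (3/32)·log₂(3/32) + (3/16)·log₂(3/16) + (5/32)·log₂(5/32) + (1/32)·log₂(1/32) + (1/16)·log₂(1/16)]
  = 0.5124 + 0.3202 + 0.4528 + 0.4184 + 0.1563 + 0.2500
  = 2.1101 bits

I(A;B) = H(A) + H(B) - H(A,B)
  = 0.8113 + 1.2988 - 2.1101
  = 0.0000 bits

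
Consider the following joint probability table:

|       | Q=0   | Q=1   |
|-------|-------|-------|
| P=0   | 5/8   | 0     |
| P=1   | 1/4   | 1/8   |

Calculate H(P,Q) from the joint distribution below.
H(P,Q) = -Σ P(P,Q) log₂ P(P,Q), summed over the non-zero cells:
H(P,Q) = -[(5/8)·log₂(5/8) + (1/4)·log₂(1/4) + (1/8)·log₂(1/8)]
  = 0.4238 + 0.5000 + 0.3750
  = 1.2988 bits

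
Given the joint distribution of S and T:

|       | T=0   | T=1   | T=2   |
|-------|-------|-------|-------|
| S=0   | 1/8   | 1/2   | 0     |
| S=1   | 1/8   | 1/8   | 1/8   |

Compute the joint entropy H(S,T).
H(S,T) = -Σ P(S,T) log₂ P(S,T), summed over the non-zero cells:
H(S,T) = -[(1/8)·log₂(1/8) + (1/2)·log₂(1/2) + (1/8)·log₂(1/8) + (1/8)·log₂(1/8) + (1/8)·log₂(1/8)]
  = 0.3750 + 0.5000 + 0.3750 + 0.3750 + 0.3750
  = 2.0000 bits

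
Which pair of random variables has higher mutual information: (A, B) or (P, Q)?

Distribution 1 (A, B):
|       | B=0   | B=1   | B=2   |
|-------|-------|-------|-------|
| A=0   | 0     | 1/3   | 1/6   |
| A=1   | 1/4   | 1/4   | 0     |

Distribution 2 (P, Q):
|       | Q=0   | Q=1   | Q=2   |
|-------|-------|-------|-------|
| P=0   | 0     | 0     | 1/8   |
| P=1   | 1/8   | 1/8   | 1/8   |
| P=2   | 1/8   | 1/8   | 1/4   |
Distribution 1 (A, B):
Marginal P(A) (row sums):
  P(A=0) = 0 + 1/3 + 1/6 = 1/2
  P(A=1) = 1/4 + 1/4 + 0 = 1/2
Marginal P(B) (column sums):
  P(B=0) = 0 + 1/4 = 1/4
  P(B=1) = 1/3 + 1/4 = 7/12
  P(B=2) = 1/6 + 0 = 1/6

H(A) = -[(1/2)·log₂(1/2) + (1/2)·log₂(1/2)]
  = 0.5000 + 0.5000
  = 1.0000 bits
H(B) = -[(1/4)·log₂(1/4) + (7/12)·log₂(7/12) + (1/6)·log₂(1/6)]
  = 0.5000 + 0.4536 + 0.4308
  = 1.3844 bits
H(A,B) = -[(1/3)·log₂(1/3) + (1/6)·log₂(1/6) + (1/4)·log₂(1/4) + (1/4)·log₂(1/4)]
  = 0.5283 + 0.4308 + 0.5000 + 0.5000
  = 1.9591 bits

I(A;B) = H(A) + H(B) - H(A,B)
  = 1.0000 + 1.3844 - 1.9591
  = 0.4253 bits

Distribution 2 (P, Q):
Marginal P(P) (row sums):
  P(P=0) = 0 + 0 + 1/8 = 1/8
  P(P=1) = 1/8 + 1/8 + 1/8 = 3/8
  P(P=2) = 1/8 + 1/8 + 1/4 = 1/2
Marginal P(Q) (column sums):
  P(Q=0) = 0 + 1/8 + 1/8 = 1/4
  P(Q=1) = 0 + 1/8 + 1/8 = 1/4
  P(Q=2) = 1/8 + 1/8 + 1/4 = 1/2

H(P) = -[(1/8)·log₂(1/8) + (3/8)·log₂(3/8) + (1/2)·log₂(1/2)]
  = 0.3750 + 0.5306 + 0.5000
  = 1.4056 bits
H(Q) = -[(1/4)·log₂(1/4) + (1/4)·log₂(1/4) + (1/2)·log₂(1/2)]
  = 0.5000 + 0.5000 + 0.5000
  = 1.5000 bits
H(P,Q) = -[(1/8)·log₂(1/8) + (1/8)·log₂(1/8) + (1/8)·log₂(1/8) + (1/8)·log₂(1/8) + (1/8)·log₂(1/8) + (1/8)·log₂(1/8) + (1/4)·log₂(1/4)]
  = 0.3750 + 0.3750 + 0.3750 + 0.3750 + 0.3750 + 0.3750 + 0.5000
  = 2.7500 bits

I(P;Q) = H(P) + H(Q) - H(P,Q)
  = 1.4056 + 1.5000 - 2.7500
  = 0.1556 bits

I(A;B) = 0.4253 bits > I(P;Q) = 0.1556 bits, so (A, B) has the higher mutual information (stronger dependence).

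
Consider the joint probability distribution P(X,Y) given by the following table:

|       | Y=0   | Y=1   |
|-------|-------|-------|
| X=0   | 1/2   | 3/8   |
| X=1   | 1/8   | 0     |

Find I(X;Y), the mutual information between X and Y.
Marginal P(X) (row sums):
  P(X=0) = 1/2 + 3/8 = 7/8
  P(X=1) = 1/8 + 0 = 1/8
Marginal P(Y) (column sums):
  P(Y=0) = 1/2 + 1/8 = 5/8
  P(Y=1) = 3/8 + 0 = 3/8

H(X) = -[(7/8)·log₂(7/8) + (1/8)·log₂(1/8)]
  = 0.1686 + 0.3750
  = 0.5436 bits
H(Y) = -[(5/8)·log₂(5/8) + (3/8)·log₂(3/8)]
  = 0.4238 + 0.5306
  = 0.9544 bits
H(X,Y) = -[(1/2)·log₂(1/2) + (3/8)·log₂(3/8) + (1/8)·log₂(1/8)]
  = 0.5000 + 0.5306 + 0.3750
  = 1.4056 bits

I(X;Y) = H(X) + H(Y) - H(X,Y)
  = 0.5436 + 0.9544 - 1.4056
  = 0.0924 bits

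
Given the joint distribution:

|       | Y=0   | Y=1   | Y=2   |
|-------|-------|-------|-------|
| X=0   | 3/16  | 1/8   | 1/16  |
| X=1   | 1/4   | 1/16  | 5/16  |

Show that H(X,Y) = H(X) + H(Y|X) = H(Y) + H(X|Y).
Marginal P(X) (row sums):
  P(X=0) = 3/16 + 1/8 + 1/16 = 3/8
  P(X=1) = 1/4 + 1/16 + 5/16 = 5/8
Marginal P(Y) (column sums):
  P(Y=0) = 3/16 + 1/4 = 7/16
  P(Y=1) = 1/8 + 1/16 = 3/16
  P(Y=2) = 1/16 + 5/16 = 3/8

Decomposition 1: H(X) + H(Y|X)
H(X) = -[(3/8)·log₂(3/8) + (5/8)·log₂(5/8)]
  = 0.5306 + 0.4238
  = 0.9544 bits
H(Y|X) = -Σ P(X,Y)·log₂ P(Y|X), where P(Y|X) = P(X,Y) / P(X)
  (X=0,Y=0): P(Y|X) = (3/16)/(3/8) = 1/2;  -(3/16)·log₂(1/2) = 0.1875
  (X=0,Y=1): P(Y|X) = (1/8)/(3/8) = 1/3;  -(1/8)·log₂(1/3) = 0.1981
  (X=0,Y=2): P(Y|X) = (1/16)/(3/8) = 1/6;  -(1/16)·log₂(1/6) = 0.1616
  (X=1,Y=0): P(Y|X) = (1/4)/(5/8) = 2/5;  -(1/4)·log₂(2/5) = 0.3305
  (X=1,Y=1): P(Y|X) = (1/16)/(5/8) = 1/10;  -(1/16)·log₂(1/10) = 0.2076
  (X=1,Y=2): P(Y|X) = (5/16)/(5/8) = 1/2;  -(5/16)·log₂(1/2) = 0.3125
H(Y|X) = 0.1875 + 0.1981 + 0.1616 + 0.3305 + 0.2076 + 0.3125
  = 1.3978 bits
H(X) + H(Y|X) = 0.9544 + 1.3978 = 2.3522 bits

Decomposition 2: H(Y) + H(X|Y)
H(Y) = -[(7/16)·log₂(7/16) + (3/16)·log₂(3/16) + (3/8)·log₂(3/8)]
  = 0.5218 + 0.4528 + 0.5306
  = 1.5052 bits
H(X|Y) = -Σ P(X,Y)·log₂ P(X|Y), where P(X|Y) = P(X,Y) / P(Y)
  (X=0,Y=0): P(X|Y) = (3/16)/(7/16) = 3/7;  -(3/16)·log₂(3/7) = 0.2292
  (X=0,Y=1): P(X|Y) = (1/8)/(3/16) = 2/3;  -(1/8)·log₂(2/3) = 0.0731
  (X=0,Y=2): P(X|Y) = (1/16)/(3/8) = 1/6;  -(1/16)·log₂(1/6) = 0.1616
  (X=1,Y=0): P(X|Y) = (1/4)/(7/16) = 4/7;  -(1/4)·log₂(4/7) = 0.2018
  (X=1,Y=1): P(X|Y) = (1/16)/(3/16) = 1/3;  -(1/16)·log₂(1/3) = 0.0991
  (X=1,Y=2): P(X|Y) = (5/16)/(3/8) = 5/6;  -(5/16)·log₂(5/6) = 0.0822
H(X|Y) = 0.2292 + 0.0731 + 0.1616 + 0.2018 + 0.0991 + 0.0822
  = 0.8470 bits
H(Y) + H(X|Y) = 1.5052 + 0.8470 = 2.3522 bits

Direct computation of the joint entropy:
H(X,Y) = -[(3/16)·log₂(3/16) + (1/8)·log₂(1/8) + (1/16)·log₂(1/16) + (1/4)·log₂(1/4) + (1/16)·log₂(1/16) + (5/16)·log₂(5/16)]
  = 0.4528 + 0.3750 + 0.2500 + 0.5000 + 0.2500 + 0.5244
  = 2.3522 bits

All three agree: H(X,Y) = 2.3522 bits ✓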